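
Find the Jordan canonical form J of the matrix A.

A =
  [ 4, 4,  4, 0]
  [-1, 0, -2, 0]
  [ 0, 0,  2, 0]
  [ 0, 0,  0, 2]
J_2(2) ⊕ J_1(2) ⊕ J_1(2)

The characteristic polynomial is
  det(x·I − A) = x^4 - 8*x^3 + 24*x^2 - 32*x + 16 = (x - 2)^4

Eigenvalues and multiplicities (the geometric multiplicity of λ is n − rank(A − λI), which equals the number of Jordan blocks for λ):
  λ = 2: algebraic multiplicity = 4, geometric multiplicity = 3

Determining the block sizes for each eigenvalue:
  λ = 2: 3 blocks summing to 4 forces exactly one block of size 2 and the rest size 1 → block sizes [2, 1, 1]

Assembling the blocks gives a Jordan form
J =
  [2, 1, 0, 0]
  [0, 2, 0, 0]
  [0, 0, 2, 0]
  [0, 0, 0, 2]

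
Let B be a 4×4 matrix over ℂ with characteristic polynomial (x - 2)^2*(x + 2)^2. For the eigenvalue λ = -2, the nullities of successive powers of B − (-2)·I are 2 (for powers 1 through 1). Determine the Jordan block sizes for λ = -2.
Block sizes for λ = -2: [1, 1]

From the dimensions of kernels of powers, the number of Jordan blocks of size at least j is d_j − d_{j−1} where d_j = dim ker(N^j) (with d_0 = 0). Computing the differences gives [2].
The number of blocks of size exactly k is (#blocks of size ≥ k) − (#blocks of size ≥ k + 1), so the partition is: 2 block(s) of size 1.
In nonincreasing order the block sizes are [1, 1].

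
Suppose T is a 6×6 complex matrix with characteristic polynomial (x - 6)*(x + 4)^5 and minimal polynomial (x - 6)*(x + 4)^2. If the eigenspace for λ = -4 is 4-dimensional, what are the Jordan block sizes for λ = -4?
Block sizes for λ = -4: [2, 1, 1, 1]

Step 1 — from the characteristic polynomial, algebraic multiplicity of λ = -4 is 5. From dim ker(T − (-4)·I) = 4, there are exactly 4 Jordan blocks for λ = -4.
Step 2 — from the minimal polynomial, the factor (x + 4)^2 tells us the largest block for λ = -4 has size 2.
Step 3 — with total size 5, 4 blocks, and largest block 2, the block sizes (in nonincreasing order) are [2, 1, 1, 1].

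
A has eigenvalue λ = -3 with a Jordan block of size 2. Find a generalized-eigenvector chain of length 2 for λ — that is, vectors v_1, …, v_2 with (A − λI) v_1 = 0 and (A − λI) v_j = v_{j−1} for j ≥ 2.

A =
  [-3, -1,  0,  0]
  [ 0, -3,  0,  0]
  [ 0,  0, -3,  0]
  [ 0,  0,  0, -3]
A Jordan chain for λ = -3 of length 2:
v_1 = (-1, 0, 0, 0)ᵀ
v_2 = (0, 1, 0, 0)ᵀ

Let N = A − (-3)·I. We want v_2 with N^2 v_2 = 0 but N^1 v_2 ≠ 0; then v_{j-1} := N · v_j for j = 2, …, 2.

Pick v_2 = (0, 1, 0, 0)ᵀ.
Then v_1 = N · v_2 = (-1, 0, 0, 0)ᵀ.

Sanity check: (A − (-3)·I) v_1 = (0, 0, 0, 0)ᵀ = 0. ✓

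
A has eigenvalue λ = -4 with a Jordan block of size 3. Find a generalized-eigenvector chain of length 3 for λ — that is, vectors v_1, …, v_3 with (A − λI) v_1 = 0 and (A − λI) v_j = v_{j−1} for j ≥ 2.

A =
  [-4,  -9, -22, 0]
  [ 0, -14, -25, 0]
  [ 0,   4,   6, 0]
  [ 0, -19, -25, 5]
A Jordan chain for λ = -4 of length 3:
v_1 = (5, 0, 0, 0)ᵀ
v_2 = (-22, -25, 10, -25)ᵀ
v_3 = (0, 0, 1, 0)ᵀ

Let N = A − (-4)·I. We want v_3 with N^3 v_3 = 0 but N^2 v_3 ≠ 0; then v_{j-1} := N · v_j for j = 3, …, 2.

Pick v_3 = (0, 0, 1, 0)ᵀ.
Then v_2 = N · v_3 = (-22, -25, 10, -25)ᵀ.
Then v_1 = N · v_2 = (5, 0, 0, 0)ᵀ.

Sanity check: (A − (-4)·I) v_1 = (0, 0, 0, 0)ᵀ = 0. ✓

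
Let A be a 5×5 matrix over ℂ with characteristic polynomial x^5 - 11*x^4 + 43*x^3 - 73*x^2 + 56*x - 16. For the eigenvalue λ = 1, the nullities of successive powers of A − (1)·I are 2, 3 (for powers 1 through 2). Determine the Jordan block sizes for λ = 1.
Block sizes for λ = 1: [2, 1]

From the dimensions of kernels of powers, the number of Jordan blocks of size at least j is d_j − d_{j−1} where d_j = dim ker(N^j) (with d_0 = 0). Computing the differences gives [2, 1].
The number of blocks of size exactly k is (#blocks of size ≥ k) − (#blocks of size ≥ k + 1), so the partition is: 1 block(s) of size 1, 1 block(s) of size 2.
In nonincreasing order the block sizes are [2, 1].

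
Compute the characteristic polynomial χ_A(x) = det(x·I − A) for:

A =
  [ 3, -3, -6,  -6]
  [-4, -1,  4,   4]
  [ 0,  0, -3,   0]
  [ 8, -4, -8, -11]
x^4 + 12*x^3 + 54*x^2 + 108*x + 81

Expanding det(x·I − A) (e.g. by cofactor expansion or by noting that A is similar to its Jordan form J, which has the same characteristic polynomial as A) gives
  χ_A(x) = x^4 + 12*x^3 + 54*x^2 + 108*x + 81
which factors as (x + 3)^4. The eigenvalues (with algebraic multiplicities) are λ = -3 with multiplicity 4.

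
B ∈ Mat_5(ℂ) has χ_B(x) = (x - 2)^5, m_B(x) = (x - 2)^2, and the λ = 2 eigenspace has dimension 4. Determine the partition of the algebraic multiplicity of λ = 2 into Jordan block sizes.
Block sizes for λ = 2: [2, 1, 1, 1]

Step 1 — from the characteristic polynomial, algebraic multiplicity of λ = 2 is 5. From dim ker(B − (2)·I) = 4, there are exactly 4 Jordan blocks for λ = 2.
Step 2 — from the minimal polynomial, the factor (x − 2)^2 tells us the largest block for λ = 2 has size 2.
Step 3 — with total size 5, 4 blocks, and largest block 2, the block sizes (in nonincreasing order) are [2, 1, 1, 1].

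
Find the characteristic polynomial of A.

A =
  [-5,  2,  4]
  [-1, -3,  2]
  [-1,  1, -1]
x^3 + 9*x^2 + 27*x + 27

Expanding det(x·I − A) (e.g. by cofactor expansion or by noting that A is similar to its Jordan form J, which has the same characteristic polynomial as A) gives
  χ_A(x) = x^3 + 9*x^2 + 27*x + 27
which factors as (x + 3)^3. The eigenvalues (with algebraic multiplicities) are λ = -3 with multiplicity 3.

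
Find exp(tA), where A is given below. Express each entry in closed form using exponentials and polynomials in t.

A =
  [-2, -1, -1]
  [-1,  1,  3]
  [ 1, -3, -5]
e^{tA} =
  [exp(-2*t), -t*exp(-2*t), -t*exp(-2*t)]
  [-t*exp(-2*t), t^2*exp(-2*t)/2 + 3*t*exp(-2*t) + exp(-2*t), t^2*exp(-2*t)/2 + 3*t*exp(-2*t)]
  [t*exp(-2*t), -t^2*exp(-2*t)/2 - 3*t*exp(-2*t), -t^2*exp(-2*t)/2 - 3*t*exp(-2*t) + exp(-2*t)]

Strategy: write A = P · J · P⁻¹ where J is a Jordan canonical form, so e^{tA} = P · e^{tJ} · P⁻¹, and e^{tJ} can be computed block-by-block.

A has Jordan form
J =
  [-2,  1,  0]
  [ 0, -2,  1]
  [ 0,  0, -2]
(up to reordering of blocks).

Per-block formulas:
  For a 3×3 Jordan block J_3(-2): exp(t · J_3(-2)) = e^(-2t)·(I + t·N + (t^2/2)·N^2), where N is the 3×3 nilpotent shift.

After assembling e^{tJ} and conjugating by P, we get:

e^{tA} =
  [exp(-2*t), -t*exp(-2*t), -t*exp(-2*t)]
  [-t*exp(-2*t), t^2*exp(-2*t)/2 + 3*t*exp(-2*t) + exp(-2*t), t^2*exp(-2*t)/2 + 3*t*exp(-2*t)]
  [t*exp(-2*t), -t^2*exp(-2*t)/2 - 3*t*exp(-2*t), -t^2*exp(-2*t)/2 - 3*t*exp(-2*t) + exp(-2*t)]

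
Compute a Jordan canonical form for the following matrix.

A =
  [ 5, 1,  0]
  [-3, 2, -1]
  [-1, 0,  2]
J_3(3)

The characteristic polynomial is
  det(x·I − A) = x^3 - 9*x^2 + 27*x - 27 = (x - 3)^3

Eigenvalues and multiplicities (the geometric multiplicity of λ is n − rank(A − λI), which equals the number of Jordan blocks for λ):
  λ = 3: algebraic multiplicity = 3, geometric multiplicity = 1

Determining the block sizes for each eigenvalue:
  λ = 3: one block (gm = 1), so the single block has size am = 3 → block sizes [3]

Assembling the blocks gives a Jordan form
J =
  [3, 1, 0]
  [0, 3, 1]
  [0, 0, 3]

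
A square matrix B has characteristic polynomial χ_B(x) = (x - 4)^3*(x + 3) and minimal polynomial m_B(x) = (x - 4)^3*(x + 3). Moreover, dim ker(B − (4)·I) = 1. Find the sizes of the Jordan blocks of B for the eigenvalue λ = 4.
Block sizes for λ = 4: [3]

Step 1 — from the characteristic polynomial, algebraic multiplicity of λ = 4 is 3. From dim ker(B − (4)·I) = 1, there are exactly 1 Jordan blocks for λ = 4.
Step 2 — from the minimal polynomial, the factor (x − 4)^3 tells us the largest block for λ = 4 has size 3.
Step 3 — with total size 3, 1 blocks, and largest block 3, the block sizes (in nonincreasing order) are [3].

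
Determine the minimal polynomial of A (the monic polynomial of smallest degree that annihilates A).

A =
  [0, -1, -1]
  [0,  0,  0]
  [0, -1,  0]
x^3

The characteristic polynomial is χ_A(x) = x^3, so the eigenvalues are known. The minimal polynomial is
  m_A(x) = Π_λ (x − λ)^{k_λ}
where k_λ is the size of the *largest* Jordan block for λ (equivalently, the smallest k with (A − λI)^k v = 0 for every generalised eigenvector v of λ).

  λ = 0: largest Jordan block has size 3, contributing (x − 0)^3

So m_A(x) = x^3 = x^3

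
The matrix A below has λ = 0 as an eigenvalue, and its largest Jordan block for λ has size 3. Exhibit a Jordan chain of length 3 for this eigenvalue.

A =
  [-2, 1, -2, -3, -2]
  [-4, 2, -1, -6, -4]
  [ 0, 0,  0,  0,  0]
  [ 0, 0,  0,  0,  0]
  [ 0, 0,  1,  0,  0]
A Jordan chain for λ = 0 of length 3:
v_1 = (1, 2, 0, 0, 0)ᵀ
v_2 = (-2, -1, 0, 0, 1)ᵀ
v_3 = (0, 0, 1, 0, 0)ᵀ

Let N = A − (0)·I. We want v_3 with N^3 v_3 = 0 but N^2 v_3 ≠ 0; then v_{j-1} := N · v_j for j = 3, …, 2.

Pick v_3 = (0, 0, 1, 0, 0)ᵀ.
Then v_2 = N · v_3 = (-2, -1, 0, 0, 1)ᵀ.
Then v_1 = N · v_2 = (1, 2, 0, 0, 0)ᵀ.

Sanity check: (A − (0)·I) v_1 = (0, 0, 0, 0, 0)ᵀ = 0. ✓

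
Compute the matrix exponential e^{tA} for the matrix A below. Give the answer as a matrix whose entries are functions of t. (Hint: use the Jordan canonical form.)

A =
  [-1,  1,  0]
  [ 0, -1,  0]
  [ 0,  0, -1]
e^{tA} =
  [exp(-t), t*exp(-t), 0]
  [0, exp(-t), 0]
  [0, 0, exp(-t)]

Strategy: write A = P · J · P⁻¹ where J is a Jordan canonical form, so e^{tA} = P · e^{tJ} · P⁻¹, and e^{tJ} can be computed block-by-block.

A has Jordan form
J =
  [-1,  1,  0]
  [ 0, -1,  0]
  [ 0,  0, -1]
(up to reordering of blocks).

Per-block formulas:
  For a 1×1 block at λ = -1: exp(t · [-1]) = [e^(-1t)].
  For a 2×2 Jordan block J_2(-1): exp(t · J_2(-1)) = e^(-1t)·(I + t·N), where N is the 2×2 nilpotent shift.

After assembling e^{tJ} and conjugating by P, we get:

e^{tA} =
  [exp(-t), t*exp(-t), 0]
  [0, exp(-t), 0]
  [0, 0, exp(-t)]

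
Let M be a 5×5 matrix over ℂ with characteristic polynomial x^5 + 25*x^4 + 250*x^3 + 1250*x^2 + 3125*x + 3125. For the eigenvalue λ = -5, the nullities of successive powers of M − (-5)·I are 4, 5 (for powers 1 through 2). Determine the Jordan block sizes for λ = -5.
Block sizes for λ = -5: [2, 1, 1, 1]

From the dimensions of kernels of powers, the number of Jordan blocks of size at least j is d_j − d_{j−1} where d_j = dim ker(N^j) (with d_0 = 0). Computing the differences gives [4, 1].
The number of blocks of size exactly k is (#blocks of size ≥ k) − (#blocks of size ≥ k + 1), so the partition is: 3 block(s) of size 1, 1 block(s) of size 2.
In nonincreasing order the block sizes are [2, 1, 1, 1].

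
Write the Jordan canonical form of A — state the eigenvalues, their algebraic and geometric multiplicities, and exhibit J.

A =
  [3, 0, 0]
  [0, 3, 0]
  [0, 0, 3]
J_1(3) ⊕ J_1(3) ⊕ J_1(3)

The characteristic polynomial is
  det(x·I − A) = x^3 - 9*x^2 + 27*x - 27 = (x - 3)^3

Eigenvalues and multiplicities (the geometric multiplicity of λ is n − rank(A − λI), which equals the number of Jordan blocks for λ):
  λ = 3: algebraic multiplicity = 3, geometric multiplicity = 3

Determining the block sizes for each eigenvalue:
  λ = 3: gm = am = 3, so every block has size 1 → block sizes [1, 1, 1]

Assembling the blocks gives a Jordan form
J =
  [3, 0, 0]
  [0, 3, 0]
  [0, 0, 3]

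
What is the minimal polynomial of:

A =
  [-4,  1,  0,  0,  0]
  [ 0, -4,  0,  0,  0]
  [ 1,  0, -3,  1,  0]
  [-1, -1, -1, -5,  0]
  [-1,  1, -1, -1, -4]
x^2 + 8*x + 16

The characteristic polynomial is χ_A(x) = (x + 4)^5, so the eigenvalues are known. The minimal polynomial is
  m_A(x) = Π_λ (x − λ)^{k_λ}
where k_λ is the size of the *largest* Jordan block for λ (equivalently, the smallest k with (A − λI)^k v = 0 for every generalised eigenvector v of λ).

  λ = -4: largest Jordan block has size 2, contributing (x + 4)^2

So m_A(x) = (x + 4)^2 = x^2 + 8*x + 16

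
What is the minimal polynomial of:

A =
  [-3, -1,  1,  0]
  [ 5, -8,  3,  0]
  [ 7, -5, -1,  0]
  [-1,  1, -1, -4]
x^3 + 12*x^2 + 48*x + 64

The characteristic polynomial is χ_A(x) = (x + 4)^4, so the eigenvalues are known. The minimal polynomial is
  m_A(x) = Π_λ (x − λ)^{k_λ}
where k_λ is the size of the *largest* Jordan block for λ (equivalently, the smallest k with (A − λI)^k v = 0 for every generalised eigenvector v of λ).

  λ = -4: largest Jordan block has size 3, contributing (x + 4)^3

So m_A(x) = (x + 4)^3 = x^3 + 12*x^2 + 48*x + 64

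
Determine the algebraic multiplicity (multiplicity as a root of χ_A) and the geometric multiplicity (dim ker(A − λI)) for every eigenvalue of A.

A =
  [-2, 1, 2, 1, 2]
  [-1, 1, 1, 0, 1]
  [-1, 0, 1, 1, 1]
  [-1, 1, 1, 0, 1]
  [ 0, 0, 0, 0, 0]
λ = 0: alg = 5, geom = 3

Step 1 — factor the characteristic polynomial to read off the algebraic multiplicities:
  χ_A(x) = x^5

Step 2 — compute geometric multiplicities via the rank-nullity identity g(λ) = n − rank(A − λI):
  rank(A − (0)·I) = 2, so dim ker(A − (0)·I) = n − 2 = 3

Summary:
  λ = 0: algebraic multiplicity = 5, geometric multiplicity = 3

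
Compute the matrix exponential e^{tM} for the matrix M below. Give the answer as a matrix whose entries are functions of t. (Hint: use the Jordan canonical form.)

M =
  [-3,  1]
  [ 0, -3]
e^{tM} =
  [exp(-3*t), t*exp(-3*t)]
  [0, exp(-3*t)]

Strategy: write M = P · J · P⁻¹ where J is a Jordan canonical form, so e^{tM} = P · e^{tJ} · P⁻¹, and e^{tJ} can be computed block-by-block.

M has Jordan form
J =
  [-3,  1]
  [ 0, -3]
(up to reordering of blocks).

Per-block formulas:
  For a 2×2 Jordan block J_2(-3): exp(t · J_2(-3)) = e^(-3t)·(I + t·N), where N is the 2×2 nilpotent shift.

After assembling e^{tJ} and conjugating by P, we get:

e^{tM} =
  [exp(-3*t), t*exp(-3*t)]
  [0, exp(-3*t)]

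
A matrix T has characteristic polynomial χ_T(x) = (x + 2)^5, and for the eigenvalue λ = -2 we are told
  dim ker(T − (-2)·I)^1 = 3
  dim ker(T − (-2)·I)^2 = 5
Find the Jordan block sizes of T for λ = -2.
Block sizes for λ = -2: [2, 2, 1]

From the dimensions of kernels of powers, the number of Jordan blocks of size at least j is d_j − d_{j−1} where d_j = dim ker(N^j) (with d_0 = 0). Computing the differences gives [3, 2].
The number of blocks of size exactly k is (#blocks of size ≥ k) − (#blocks of size ≥ k + 1), so the partition is: 1 block(s) of size 1, 2 block(s) of size 2.
In nonincreasing order the block sizes are [2, 2, 1].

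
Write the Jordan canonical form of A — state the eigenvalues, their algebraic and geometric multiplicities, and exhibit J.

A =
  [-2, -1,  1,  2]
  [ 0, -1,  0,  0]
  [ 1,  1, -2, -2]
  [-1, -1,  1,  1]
J_2(-1) ⊕ J_1(-1) ⊕ J_1(-1)

The characteristic polynomial is
  det(x·I − A) = x^4 + 4*x^3 + 6*x^2 + 4*x + 1 = (x + 1)^4

Eigenvalues and multiplicities (the geometric multiplicity of λ is n − rank(A − λI), which equals the number of Jordan blocks for λ):
  λ = -1: algebraic multiplicity = 4, geometric multiplicity = 3

Determining the block sizes for each eigenvalue:
  λ = -1: 3 blocks summing to 4 forces exactly one block of size 2 and the rest size 1 → block sizes [2, 1, 1]

Assembling the blocks gives a Jordan form
J =
  [-1,  1,  0,  0]
  [ 0, -1,  0,  0]
  [ 0,  0, -1,  0]
  [ 0,  0,  0, -1]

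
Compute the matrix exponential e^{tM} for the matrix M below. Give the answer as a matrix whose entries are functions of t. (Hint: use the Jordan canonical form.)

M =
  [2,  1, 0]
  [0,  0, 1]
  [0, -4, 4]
e^{tM} =
  [exp(2*t), -t^2*exp(2*t) + t*exp(2*t), t^2*exp(2*t)/2]
  [0, -2*t*exp(2*t) + exp(2*t), t*exp(2*t)]
  [0, -4*t*exp(2*t), 2*t*exp(2*t) + exp(2*t)]

Strategy: write M = P · J · P⁻¹ where J is a Jordan canonical form, so e^{tM} = P · e^{tJ} · P⁻¹, and e^{tJ} can be computed block-by-block.

M has Jordan form
J =
  [2, 1, 0]
  [0, 2, 1]
  [0, 0, 2]
(up to reordering of blocks).

Per-block formulas:
  For a 3×3 Jordan block J_3(2): exp(t · J_3(2)) = e^(2t)·(I + t·N + (t^2/2)·N^2), where N is the 3×3 nilpotent shift.

After assembling e^{tJ} and conjugating by P, we get:

e^{tM} =
  [exp(2*t), -t^2*exp(2*t) + t*exp(2*t), t^2*exp(2*t)/2]
  [0, -2*t*exp(2*t) + exp(2*t), t*exp(2*t)]
  [0, -4*t*exp(2*t), 2*t*exp(2*t) + exp(2*t)]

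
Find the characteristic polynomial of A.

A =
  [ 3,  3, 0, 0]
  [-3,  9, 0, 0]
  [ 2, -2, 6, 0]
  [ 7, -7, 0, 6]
x^4 - 24*x^3 + 216*x^2 - 864*x + 1296

Expanding det(x·I − A) (e.g. by cofactor expansion or by noting that A is similar to its Jordan form J, which has the same characteristic polynomial as A) gives
  χ_A(x) = x^4 - 24*x^3 + 216*x^2 - 864*x + 1296
which factors as (x - 6)^4. The eigenvalues (with algebraic multiplicities) are λ = 6 with multiplicity 4.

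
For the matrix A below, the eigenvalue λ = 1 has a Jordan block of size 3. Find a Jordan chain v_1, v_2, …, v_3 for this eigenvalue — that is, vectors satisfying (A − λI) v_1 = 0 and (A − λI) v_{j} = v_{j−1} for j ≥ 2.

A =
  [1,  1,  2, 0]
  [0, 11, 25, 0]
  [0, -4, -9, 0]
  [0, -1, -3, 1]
A Jordan chain for λ = 1 of length 3:
v_1 = (2, 0, 0, 2)ᵀ
v_2 = (1, 10, -4, -1)ᵀ
v_3 = (0, 1, 0, 0)ᵀ

Let N = A − (1)·I. We want v_3 with N^3 v_3 = 0 but N^2 v_3 ≠ 0; then v_{j-1} := N · v_j for j = 3, …, 2.

Pick v_3 = (0, 1, 0, 0)ᵀ.
Then v_2 = N · v_3 = (1, 10, -4, -1)ᵀ.
Then v_1 = N · v_2 = (2, 0, 0, 2)ᵀ.

Sanity check: (A − (1)·I) v_1 = (0, 0, 0, 0)ᵀ = 0. ✓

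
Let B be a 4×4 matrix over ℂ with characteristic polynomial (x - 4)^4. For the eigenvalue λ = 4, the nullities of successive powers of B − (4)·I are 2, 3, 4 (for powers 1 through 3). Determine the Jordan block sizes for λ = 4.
Block sizes for λ = 4: [3, 1]

From the dimensions of kernels of powers, the number of Jordan blocks of size at least j is d_j − d_{j−1} where d_j = dim ker(N^j) (with d_0 = 0). Computing the differences gives [2, 1, 1].
The number of blocks of size exactly k is (#blocks of size ≥ k) − (#blocks of size ≥ k + 1), so the partition is: 1 block(s) of size 1, 1 block(s) of size 3.
In nonincreasing order the block sizes are [3, 1].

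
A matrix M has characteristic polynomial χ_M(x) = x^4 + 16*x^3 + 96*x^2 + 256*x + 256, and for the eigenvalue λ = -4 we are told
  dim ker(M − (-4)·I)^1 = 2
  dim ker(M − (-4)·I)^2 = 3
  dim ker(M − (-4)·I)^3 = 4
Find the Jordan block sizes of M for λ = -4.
Block sizes for λ = -4: [3, 1]

From the dimensions of kernels of powers, the number of Jordan blocks of size at least j is d_j − d_{j−1} where d_j = dim ker(N^j) (with d_0 = 0). Computing the differences gives [2, 1, 1].
The number of blocks of size exactly k is (#blocks of size ≥ k) − (#blocks of size ≥ k + 1), so the partition is: 1 block(s) of size 1, 1 block(s) of size 3.
In nonincreasing order the block sizes are [3, 1].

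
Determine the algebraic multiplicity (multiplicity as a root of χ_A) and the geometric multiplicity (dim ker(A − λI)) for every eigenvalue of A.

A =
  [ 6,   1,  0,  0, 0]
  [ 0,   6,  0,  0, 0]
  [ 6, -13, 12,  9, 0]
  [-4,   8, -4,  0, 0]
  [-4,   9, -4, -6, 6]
λ = 6: alg = 5, geom = 3

Step 1 — factor the characteristic polynomial to read off the algebraic multiplicities:
  χ_A(x) = (x - 6)^5

Step 2 — compute geometric multiplicities via the rank-nullity identity g(λ) = n − rank(A − λI):
  rank(A − (6)·I) = 2, so dim ker(A − (6)·I) = n − 2 = 3

Summary:
  λ = 6: algebraic multiplicity = 5, geometric multiplicity = 3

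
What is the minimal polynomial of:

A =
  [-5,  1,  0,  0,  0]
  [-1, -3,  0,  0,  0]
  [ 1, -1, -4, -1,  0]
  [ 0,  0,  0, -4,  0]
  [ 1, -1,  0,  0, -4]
x^2 + 8*x + 16

The characteristic polynomial is χ_A(x) = (x + 4)^5, so the eigenvalues are known. The minimal polynomial is
  m_A(x) = Π_λ (x − λ)^{k_λ}
where k_λ is the size of the *largest* Jordan block for λ (equivalently, the smallest k with (A − λI)^k v = 0 for every generalised eigenvector v of λ).

  λ = -4: largest Jordan block has size 2, contributing (x + 4)^2

So m_A(x) = (x + 4)^2 = x^2 + 8*x + 16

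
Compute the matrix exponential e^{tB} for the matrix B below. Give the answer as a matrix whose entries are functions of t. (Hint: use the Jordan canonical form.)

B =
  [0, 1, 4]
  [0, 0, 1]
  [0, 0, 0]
e^{tB} =
  [1, t, t^2/2 + 4*t]
  [0, 1, t]
  [0, 0, 1]

Strategy: write B = P · J · P⁻¹ where J is a Jordan canonical form, so e^{tB} = P · e^{tJ} · P⁻¹, and e^{tJ} can be computed block-by-block.

B has Jordan form
J =
  [0, 1, 0]
  [0, 0, 1]
  [0, 0, 0]
(up to reordering of blocks).

Per-block formulas:
  For a 3×3 Jordan block J_3(0): exp(t · J_3(0)) = e^(0t)·(I + t·N + (t^2/2)·N^2), where N is the 3×3 nilpotent shift.

After assembling e^{tJ} and conjugating by P, we get:

e^{tB} =
  [1, t, t^2/2 + 4*t]
  [0, 1, t]
  [0, 0, 1]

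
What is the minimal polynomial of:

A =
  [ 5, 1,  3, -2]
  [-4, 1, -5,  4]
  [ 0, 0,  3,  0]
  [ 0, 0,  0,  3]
x^3 - 9*x^2 + 27*x - 27

The characteristic polynomial is χ_A(x) = (x - 3)^4, so the eigenvalues are known. The minimal polynomial is
  m_A(x) = Π_λ (x − λ)^{k_λ}
where k_λ is the size of the *largest* Jordan block for λ (equivalently, the smallest k with (A − λI)^k v = 0 for every generalised eigenvector v of λ).

  λ = 3: largest Jordan block has size 3, contributing (x − 3)^3

So m_A(x) = (x - 3)^3 = x^3 - 9*x^2 + 27*x - 27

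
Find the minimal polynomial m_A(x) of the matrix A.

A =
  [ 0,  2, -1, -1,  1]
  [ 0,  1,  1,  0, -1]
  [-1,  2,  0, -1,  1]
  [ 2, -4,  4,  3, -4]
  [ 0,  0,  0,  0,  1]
x^3 - 3*x^2 + 3*x - 1

The characteristic polynomial is χ_A(x) = (x - 1)^5, so the eigenvalues are known. The minimal polynomial is
  m_A(x) = Π_λ (x − λ)^{k_λ}
where k_λ is the size of the *largest* Jordan block for λ (equivalently, the smallest k with (A − λI)^k v = 0 for every generalised eigenvector v of λ).

  λ = 1: largest Jordan block has size 3, contributing (x − 1)^3

So m_A(x) = (x - 1)^3 = x^3 - 3*x^2 + 3*x - 1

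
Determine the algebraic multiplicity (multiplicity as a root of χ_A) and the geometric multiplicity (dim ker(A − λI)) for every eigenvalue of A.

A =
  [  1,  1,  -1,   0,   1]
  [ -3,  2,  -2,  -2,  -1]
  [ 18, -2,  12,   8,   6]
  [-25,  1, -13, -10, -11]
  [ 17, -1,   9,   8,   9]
λ = 2: alg = 4, geom = 2; λ = 6: alg = 1, geom = 1

Step 1 — factor the characteristic polynomial to read off the algebraic multiplicities:
  χ_A(x) = (x - 6)*(x - 2)^4

Step 2 — compute geometric multiplicities via the rank-nullity identity g(λ) = n − rank(A − λI):
  rank(A − (2)·I) = 3, so dim ker(A − (2)·I) = n − 3 = 2
  rank(A − (6)·I) = 4, so dim ker(A − (6)·I) = n − 4 = 1

Summary:
  λ = 2: algebraic multiplicity = 4, geometric multiplicity = 2
  λ = 6: algebraic multiplicity = 1, geometric multiplicity = 1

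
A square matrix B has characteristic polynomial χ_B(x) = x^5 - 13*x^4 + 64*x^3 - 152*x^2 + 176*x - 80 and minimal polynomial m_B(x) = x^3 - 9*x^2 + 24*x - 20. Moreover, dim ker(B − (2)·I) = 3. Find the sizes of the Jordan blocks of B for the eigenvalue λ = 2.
Block sizes for λ = 2: [2, 1, 1]

Step 1 — from the characteristic polynomial, algebraic multiplicity of λ = 2 is 4. From dim ker(B − (2)·I) = 3, there are exactly 3 Jordan blocks for λ = 2.
Step 2 — from the minimal polynomial, the factor (x − 2)^2 tells us the largest block for λ = 2 has size 2.
Step 3 — with total size 4, 3 blocks, and largest block 2, the block sizes (in nonincreasing order) are [2, 1, 1].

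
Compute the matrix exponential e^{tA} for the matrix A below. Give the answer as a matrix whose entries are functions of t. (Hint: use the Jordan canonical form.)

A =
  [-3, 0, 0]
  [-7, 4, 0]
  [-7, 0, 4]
e^{tA} =
  [exp(-3*t), 0, 0]
  [-exp(4*t) + exp(-3*t), exp(4*t), 0]
  [-exp(4*t) + exp(-3*t), 0, exp(4*t)]

Strategy: write A = P · J · P⁻¹ where J is a Jordan canonical form, so e^{tA} = P · e^{tJ} · P⁻¹, and e^{tJ} can be computed block-by-block.

A has Jordan form
J =
  [-3, 0, 0]
  [ 0, 4, 0]
  [ 0, 0, 4]
(up to reordering of blocks).

Per-block formulas:
  For a 1×1 block at λ = 4: exp(t · [4]) = [e^(4t)].
  For a 1×1 block at λ = -3: exp(t · [-3]) = [e^(-3t)].

After assembling e^{tJ} and conjugating by P, we get:

e^{tA} =
  [exp(-3*t), 0, 0]
  [-exp(4*t) + exp(-3*t), exp(4*t), 0]
  [-exp(4*t) + exp(-3*t), 0, exp(4*t)]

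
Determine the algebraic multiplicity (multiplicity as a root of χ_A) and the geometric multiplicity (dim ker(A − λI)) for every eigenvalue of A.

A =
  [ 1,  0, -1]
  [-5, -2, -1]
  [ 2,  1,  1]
λ = 0: alg = 3, geom = 1

Step 1 — factor the characteristic polynomial to read off the algebraic multiplicities:
  χ_A(x) = x^3

Step 2 — compute geometric multiplicities via the rank-nullity identity g(λ) = n − rank(A − λI):
  rank(A − (0)·I) = 2, so dim ker(A − (0)·I) = n − 2 = 1

Summary:
  λ = 0: algebraic multiplicity = 3, geometric multiplicity = 1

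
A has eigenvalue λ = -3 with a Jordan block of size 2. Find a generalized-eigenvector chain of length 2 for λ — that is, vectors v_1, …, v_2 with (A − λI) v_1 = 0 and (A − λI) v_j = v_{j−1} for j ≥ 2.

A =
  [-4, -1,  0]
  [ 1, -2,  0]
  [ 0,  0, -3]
A Jordan chain for λ = -3 of length 2:
v_1 = (-1, 1, 0)ᵀ
v_2 = (1, 0, 0)ᵀ

Let N = A − (-3)·I. We want v_2 with N^2 v_2 = 0 but N^1 v_2 ≠ 0; then v_{j-1} := N · v_j for j = 2, …, 2.

Pick v_2 = (1, 0, 0)ᵀ.
Then v_1 = N · v_2 = (-1, 1, 0)ᵀ.

Sanity check: (A − (-3)·I) v_1 = (0, 0, 0)ᵀ = 0. ✓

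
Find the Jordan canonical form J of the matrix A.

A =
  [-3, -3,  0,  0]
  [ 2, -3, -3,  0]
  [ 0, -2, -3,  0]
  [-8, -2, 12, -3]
J_3(-3) ⊕ J_1(-3)

The characteristic polynomial is
  det(x·I − A) = x^4 + 12*x^3 + 54*x^2 + 108*x + 81 = (x + 3)^4

Eigenvalues and multiplicities (the geometric multiplicity of λ is n − rank(A − λI), which equals the number of Jordan blocks for λ):
  λ = -3: algebraic multiplicity = 4, geometric multiplicity = 2

Determining the block sizes for each eigenvalue:
  λ = -3: with am = 4 and gm = 2, the partition is not yet determined (e.g. several partitions of 4 into 2 parts exist). Let N = A − (-3)·I. Computing rank(N^1) = 2, rank(N^2) = 1, rank(N^3) = 0; the number of blocks of size ≥ j is rank(N^{j−1}) − rank(N^j), giving [2, 1, 1]. So we have 1 block(s) of size 3, 1 block(s) of size 1 → block sizes [3, 1]

Assembling the blocks gives a Jordan form
J =
  [-3,  1,  0,  0]
  [ 0, -3,  1,  0]
  [ 0,  0, -3,  0]
  [ 0,  0,  0, -3]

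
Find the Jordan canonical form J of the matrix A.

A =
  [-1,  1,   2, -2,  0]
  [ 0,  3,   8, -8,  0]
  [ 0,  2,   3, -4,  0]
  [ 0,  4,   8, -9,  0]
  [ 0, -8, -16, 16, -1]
J_2(-1) ⊕ J_1(-1) ⊕ J_1(-1) ⊕ J_1(-1)

The characteristic polynomial is
  det(x·I − A) = x^5 + 5*x^4 + 10*x^3 + 10*x^2 + 5*x + 1 = (x + 1)^5

Eigenvalues and multiplicities (the geometric multiplicity of λ is n − rank(A − λI), which equals the number of Jordan blocks for λ):
  λ = -1: algebraic multiplicity = 5, geometric multiplicity = 4

Determining the block sizes for each eigenvalue:
  λ = -1: 4 blocks summing to 5 forces exactly one block of size 2 and the rest size 1 → block sizes [2, 1, 1, 1]

Assembling the blocks gives a Jordan form
J =
  [-1,  1,  0,  0,  0]
  [ 0, -1,  0,  0,  0]
  [ 0,  0, -1,  0,  0]
  [ 0,  0,  0, -1,  0]
  [ 0,  0,  0,  0, -1]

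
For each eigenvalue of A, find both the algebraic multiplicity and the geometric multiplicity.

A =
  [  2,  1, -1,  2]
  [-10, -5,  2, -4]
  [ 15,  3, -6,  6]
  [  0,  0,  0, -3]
λ = -3: alg = 4, geom = 3

Step 1 — factor the characteristic polynomial to read off the algebraic multiplicities:
  χ_A(x) = (x + 3)^4

Step 2 — compute geometric multiplicities via the rank-nullity identity g(λ) = n − rank(A − λI):
  rank(A − (-3)·I) = 1, so dim ker(A − (-3)·I) = n − 1 = 3

Summary:
  λ = -3: algebraic multiplicity = 4, geometric multiplicity = 3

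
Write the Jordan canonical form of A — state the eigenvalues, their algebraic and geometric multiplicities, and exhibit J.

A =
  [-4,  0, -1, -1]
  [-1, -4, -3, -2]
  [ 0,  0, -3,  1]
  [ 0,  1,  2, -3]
J_2(-4) ⊕ J_2(-3)

The characteristic polynomial is
  det(x·I − A) = x^4 + 14*x^3 + 73*x^2 + 168*x + 144 = (x + 3)^2*(x + 4)^2

Eigenvalues and multiplicities (the geometric multiplicity of λ is n − rank(A − λI), which equals the number of Jordan blocks for λ):
  λ = -4: algebraic multiplicity = 2, geometric multiplicity = 1
  λ = -3: algebraic multiplicity = 2, geometric multiplicity = 1

Determining the block sizes for each eigenvalue:
  λ = -4: one block (gm = 1), so the single block has size am = 2 → block sizes [2]
  λ = -3: one block (gm = 1), so the single block has size am = 2 → block sizes [2]

Assembling the blocks gives a Jordan form
J =
  [-4,  1,  0,  0]
  [ 0, -4,  0,  0]
  [ 0,  0, -3,  1]
  [ 0,  0,  0, -3]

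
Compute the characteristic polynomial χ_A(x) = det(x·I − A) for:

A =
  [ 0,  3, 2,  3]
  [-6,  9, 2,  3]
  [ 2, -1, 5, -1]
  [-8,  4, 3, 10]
x^4 - 24*x^3 + 216*x^2 - 864*x + 1296

Expanding det(x·I − A) (e.g. by cofactor expansion or by noting that A is similar to its Jordan form J, which has the same characteristic polynomial as A) gives
  χ_A(x) = x^4 - 24*x^3 + 216*x^2 - 864*x + 1296
which factors as (x - 6)^4. The eigenvalues (with algebraic multiplicities) are λ = 6 with multiplicity 4.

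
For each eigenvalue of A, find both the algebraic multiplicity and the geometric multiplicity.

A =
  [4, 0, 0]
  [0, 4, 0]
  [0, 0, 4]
λ = 4: alg = 3, geom = 3

Step 1 — factor the characteristic polynomial to read off the algebraic multiplicities:
  χ_A(x) = (x - 4)^3

Step 2 — compute geometric multiplicities via the rank-nullity identity g(λ) = n − rank(A − λI):
  rank(A − (4)·I) = 0, so dim ker(A − (4)·I) = n − 0 = 3

Summary:
  λ = 4: algebraic multiplicity = 3, geometric multiplicity = 3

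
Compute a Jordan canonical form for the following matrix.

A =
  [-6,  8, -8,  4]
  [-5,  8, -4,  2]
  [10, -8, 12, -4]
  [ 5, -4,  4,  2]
J_2(4) ⊕ J_1(4) ⊕ J_1(4)

The characteristic polynomial is
  det(x·I − A) = x^4 - 16*x^3 + 96*x^2 - 256*x + 256 = (x - 4)^4

Eigenvalues and multiplicities (the geometric multiplicity of λ is n − rank(A − λI), which equals the number of Jordan blocks for λ):
  λ = 4: algebraic multiplicity = 4, geometric multiplicity = 3

Determining the block sizes for each eigenvalue:
  λ = 4: 3 blocks summing to 4 forces exactly one block of size 2 and the rest size 1 → block sizes [2, 1, 1]

Assembling the blocks gives a Jordan form
J =
  [4, 1, 0, 0]
  [0, 4, 0, 0]
  [0, 0, 4, 0]
  [0, 0, 0, 4]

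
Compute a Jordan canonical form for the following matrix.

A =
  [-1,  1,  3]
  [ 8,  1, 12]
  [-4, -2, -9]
J_2(-3) ⊕ J_1(-3)

The characteristic polynomial is
  det(x·I − A) = x^3 + 9*x^2 + 27*x + 27 = (x + 3)^3

Eigenvalues and multiplicities (the geometric multiplicity of λ is n − rank(A − λI), which equals the number of Jordan blocks for λ):
  λ = -3: algebraic multiplicity = 3, geometric multiplicity = 2

Determining the block sizes for each eigenvalue:
  λ = -3: 2 blocks summing to 3 forces exactly one block of size 2 and the rest size 1 → block sizes [2, 1]

Assembling the blocks gives a Jordan form
J =
  [-3,  1,  0]
  [ 0, -3,  0]
  [ 0,  0, -3]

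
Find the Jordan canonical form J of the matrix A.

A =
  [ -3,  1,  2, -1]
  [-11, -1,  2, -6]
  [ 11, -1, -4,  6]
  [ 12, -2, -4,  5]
J_2(-2) ⊕ J_1(-2) ⊕ J_1(3)

The characteristic polynomial is
  det(x·I − A) = x^4 + 3*x^3 - 6*x^2 - 28*x - 24 = (x - 3)*(x + 2)^3

Eigenvalues and multiplicities (the geometric multiplicity of λ is n − rank(A − λI), which equals the number of Jordan blocks for λ):
  λ = -2: algebraic multiplicity = 3, geometric multiplicity = 2
  λ = 3: algebraic multiplicity = 1, geometric multiplicity = 1

Determining the block sizes for each eigenvalue:
  λ = -2: 2 blocks summing to 3 forces exactly one block of size 2 and the rest size 1 → block sizes [2, 1]
  λ = 3: one block (gm = 1), so the single block has size am = 1 → block sizes [1]

Assembling the blocks gives a Jordan form
J =
  [-2,  1,  0, 0]
  [ 0, -2,  0, 0]
  [ 0,  0, -2, 0]
  [ 0,  0,  0, 3]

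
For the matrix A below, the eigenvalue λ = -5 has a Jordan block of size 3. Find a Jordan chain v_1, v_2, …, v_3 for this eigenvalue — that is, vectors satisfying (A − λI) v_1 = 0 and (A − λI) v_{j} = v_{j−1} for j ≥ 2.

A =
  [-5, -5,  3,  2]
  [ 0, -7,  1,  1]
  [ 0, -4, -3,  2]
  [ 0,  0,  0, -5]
A Jordan chain for λ = -5 of length 3:
v_1 = (-2, 0, 0, 0)ᵀ
v_2 = (-5, -2, -4, 0)ᵀ
v_3 = (0, 1, 0, 0)ᵀ

Let N = A − (-5)·I. We want v_3 with N^3 v_3 = 0 but N^2 v_3 ≠ 0; then v_{j-1} := N · v_j for j = 3, …, 2.

Pick v_3 = (0, 1, 0, 0)ᵀ.
Then v_2 = N · v_3 = (-5, -2, -4, 0)ᵀ.
Then v_1 = N · v_2 = (-2, 0, 0, 0)ᵀ.

Sanity check: (A − (-5)·I) v_1 = (0, 0, 0, 0)ᵀ = 0. ✓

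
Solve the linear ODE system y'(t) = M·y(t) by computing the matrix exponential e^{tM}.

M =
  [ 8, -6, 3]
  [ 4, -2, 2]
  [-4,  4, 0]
e^{tM} =
  [6*t*exp(2*t) + exp(2*t), -6*t*exp(2*t), 3*t*exp(2*t)]
  [4*t*exp(2*t), -4*t*exp(2*t) + exp(2*t), 2*t*exp(2*t)]
  [-4*t*exp(2*t), 4*t*exp(2*t), -2*t*exp(2*t) + exp(2*t)]

Strategy: write M = P · J · P⁻¹ where J is a Jordan canonical form, so e^{tM} = P · e^{tJ} · P⁻¹, and e^{tJ} can be computed block-by-block.

M has Jordan form
J =
  [2, 1, 0]
  [0, 2, 0]
  [0, 0, 2]
(up to reordering of blocks).

Per-block formulas:
  For a 1×1 block at λ = 2: exp(t · [2]) = [e^(2t)].
  For a 2×2 Jordan block J_2(2): exp(t · J_2(2)) = e^(2t)·(I + t·N), where N is the 2×2 nilpotent shift.

After assembling e^{tJ} and conjugating by P, we get:

e^{tM} =
  [6*t*exp(2*t) + exp(2*t), -6*t*exp(2*t), 3*t*exp(2*t)]
  [4*t*exp(2*t), -4*t*exp(2*t) + exp(2*t), 2*t*exp(2*t)]
  [-4*t*exp(2*t), 4*t*exp(2*t), -2*t*exp(2*t) + exp(2*t)]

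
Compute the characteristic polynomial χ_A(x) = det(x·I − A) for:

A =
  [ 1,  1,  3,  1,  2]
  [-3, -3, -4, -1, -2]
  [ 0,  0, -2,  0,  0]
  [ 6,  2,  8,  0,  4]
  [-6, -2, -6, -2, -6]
x^5 + 10*x^4 + 40*x^3 + 80*x^2 + 80*x + 32

Expanding det(x·I − A) (e.g. by cofactor expansion or by noting that A is similar to its Jordan form J, which has the same characteristic polynomial as A) gives
  χ_A(x) = x^5 + 10*x^4 + 40*x^3 + 80*x^2 + 80*x + 32
which factors as (x + 2)^5. The eigenvalues (with algebraic multiplicities) are λ = -2 with multiplicity 5.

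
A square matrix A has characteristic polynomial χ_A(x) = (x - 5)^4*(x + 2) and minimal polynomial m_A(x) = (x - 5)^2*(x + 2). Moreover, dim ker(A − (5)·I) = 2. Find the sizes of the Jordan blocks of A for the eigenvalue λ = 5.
Block sizes for λ = 5: [2, 2]

Step 1 — from the characteristic polynomial, algebraic multiplicity of λ = 5 is 4. From dim ker(A − (5)·I) = 2, there are exactly 2 Jordan blocks for λ = 5.
Step 2 — from the minimal polynomial, the factor (x − 5)^2 tells us the largest block for λ = 5 has size 2.
Step 3 — with total size 4, 2 blocks, and largest block 2, the block sizes (in nonincreasing order) are [2, 2].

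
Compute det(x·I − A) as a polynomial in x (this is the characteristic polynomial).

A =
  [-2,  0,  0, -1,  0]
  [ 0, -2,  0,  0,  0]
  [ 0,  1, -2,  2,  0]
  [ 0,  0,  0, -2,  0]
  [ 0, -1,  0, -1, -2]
x^5 + 10*x^4 + 40*x^3 + 80*x^2 + 80*x + 32

Expanding det(x·I − A) (e.g. by cofactor expansion or by noting that A is similar to its Jordan form J, which has the same characteristic polynomial as A) gives
  χ_A(x) = x^5 + 10*x^4 + 40*x^3 + 80*x^2 + 80*x + 32
which factors as (x + 2)^5. The eigenvalues (with algebraic multiplicities) are λ = -2 with multiplicity 5.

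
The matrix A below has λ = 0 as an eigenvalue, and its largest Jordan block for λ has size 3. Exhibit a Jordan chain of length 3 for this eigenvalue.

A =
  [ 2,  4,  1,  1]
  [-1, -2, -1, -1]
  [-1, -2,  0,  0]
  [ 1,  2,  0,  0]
A Jordan chain for λ = 0 of length 3:
v_1 = (-2, 1, 1, -1)ᵀ
v_2 = (1, -1, 0, 0)ᵀ
v_3 = (0, 0, 1, 0)ᵀ

Let N = A − (0)·I. We want v_3 with N^3 v_3 = 0 but N^2 v_3 ≠ 0; then v_{j-1} := N · v_j for j = 3, …, 2.

Pick v_3 = (0, 0, 1, 0)ᵀ.
Then v_2 = N · v_3 = (1, -1, 0, 0)ᵀ.
Then v_1 = N · v_2 = (-2, 1, 1, -1)ᵀ.

Sanity check: (A − (0)·I) v_1 = (0, 0, 0, 0)ᵀ = 0. ✓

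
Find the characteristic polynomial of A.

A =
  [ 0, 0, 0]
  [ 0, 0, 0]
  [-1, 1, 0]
x^3

Expanding det(x·I − A) (e.g. by cofactor expansion or by noting that A is similar to its Jordan form J, which has the same characteristic polynomial as A) gives
  χ_A(x) = x^3
which factors as x^3. The eigenvalues (with algebraic multiplicities) are λ = 0 with multiplicity 3.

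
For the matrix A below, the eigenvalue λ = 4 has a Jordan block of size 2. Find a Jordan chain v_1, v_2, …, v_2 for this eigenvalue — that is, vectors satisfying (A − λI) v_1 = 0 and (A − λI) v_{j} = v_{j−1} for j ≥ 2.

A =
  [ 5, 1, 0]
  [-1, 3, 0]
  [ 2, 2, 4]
A Jordan chain for λ = 4 of length 2:
v_1 = (1, -1, 2)ᵀ
v_2 = (1, 0, 0)ᵀ

Let N = A − (4)·I. We want v_2 with N^2 v_2 = 0 but N^1 v_2 ≠ 0; then v_{j-1} := N · v_j for j = 2, …, 2.

Pick v_2 = (1, 0, 0)ᵀ.
Then v_1 = N · v_2 = (1, -1, 2)ᵀ.

Sanity check: (A − (4)·I) v_1 = (0, 0, 0)ᵀ = 0. ✓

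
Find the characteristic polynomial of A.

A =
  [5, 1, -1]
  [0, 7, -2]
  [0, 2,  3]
x^3 - 15*x^2 + 75*x - 125

Expanding det(x·I − A) (e.g. by cofactor expansion or by noting that A is similar to its Jordan form J, which has the same characteristic polynomial as A) gives
  χ_A(x) = x^3 - 15*x^2 + 75*x - 125
which factors as (x - 5)^3. The eigenvalues (with algebraic multiplicities) are λ = 5 with multiplicity 3.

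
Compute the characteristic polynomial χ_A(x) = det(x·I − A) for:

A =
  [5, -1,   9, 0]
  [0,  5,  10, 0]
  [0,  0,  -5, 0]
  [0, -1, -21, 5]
x^4 - 10*x^3 + 250*x - 625

Expanding det(x·I − A) (e.g. by cofactor expansion or by noting that A is similar to its Jordan form J, which has the same characteristic polynomial as A) gives
  χ_A(x) = x^4 - 10*x^3 + 250*x - 625
which factors as (x - 5)^3*(x + 5). The eigenvalues (with algebraic multiplicities) are λ = -5 with multiplicity 1, λ = 5 with multiplicity 3.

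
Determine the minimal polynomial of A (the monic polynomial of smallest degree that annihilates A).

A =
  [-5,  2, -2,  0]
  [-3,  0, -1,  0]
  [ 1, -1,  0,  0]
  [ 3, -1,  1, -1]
x^3 + 5*x^2 + 7*x + 3

The characteristic polynomial is χ_A(x) = (x + 1)^3*(x + 3), so the eigenvalues are known. The minimal polynomial is
  m_A(x) = Π_λ (x − λ)^{k_λ}
where k_λ is the size of the *largest* Jordan block for λ (equivalently, the smallest k with (A − λI)^k v = 0 for every generalised eigenvector v of λ).

  λ = -3: largest Jordan block has size 1, contributing (x + 3)
  λ = -1: largest Jordan block has size 2, contributing (x + 1)^2

So m_A(x) = (x + 1)^2*(x + 3) = x^3 + 5*x^2 + 7*x + 3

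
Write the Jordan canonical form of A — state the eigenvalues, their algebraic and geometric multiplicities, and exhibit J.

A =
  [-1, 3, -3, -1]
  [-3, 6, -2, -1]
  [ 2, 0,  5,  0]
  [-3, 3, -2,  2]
J_3(3) ⊕ J_1(3)

The characteristic polynomial is
  det(x·I − A) = x^4 - 12*x^3 + 54*x^2 - 108*x + 81 = (x - 3)^4

Eigenvalues and multiplicities (the geometric multiplicity of λ is n − rank(A − λI), which equals the number of Jordan blocks for λ):
  λ = 3: algebraic multiplicity = 4, geometric multiplicity = 2

Determining the block sizes for each eigenvalue:
  λ = 3: with am = 4 and gm = 2, the partition is not yet determined (e.g. several partitions of 4 into 2 parts exist). Let N = A − (3)·I. Computing rank(N^1) = 2, rank(N^2) = 1, rank(N^3) = 0; the number of blocks of size ≥ j is rank(N^{j−1}) − rank(N^j), giving [2, 1, 1]. So we have 1 block(s) of size 3, 1 block(s) of size 1 → block sizes [3, 1]

Assembling the blocks gives a Jordan form
J =
  [3, 1, 0, 0]
  [0, 3, 1, 0]
  [0, 0, 3, 0]
  [0, 0, 0, 3]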